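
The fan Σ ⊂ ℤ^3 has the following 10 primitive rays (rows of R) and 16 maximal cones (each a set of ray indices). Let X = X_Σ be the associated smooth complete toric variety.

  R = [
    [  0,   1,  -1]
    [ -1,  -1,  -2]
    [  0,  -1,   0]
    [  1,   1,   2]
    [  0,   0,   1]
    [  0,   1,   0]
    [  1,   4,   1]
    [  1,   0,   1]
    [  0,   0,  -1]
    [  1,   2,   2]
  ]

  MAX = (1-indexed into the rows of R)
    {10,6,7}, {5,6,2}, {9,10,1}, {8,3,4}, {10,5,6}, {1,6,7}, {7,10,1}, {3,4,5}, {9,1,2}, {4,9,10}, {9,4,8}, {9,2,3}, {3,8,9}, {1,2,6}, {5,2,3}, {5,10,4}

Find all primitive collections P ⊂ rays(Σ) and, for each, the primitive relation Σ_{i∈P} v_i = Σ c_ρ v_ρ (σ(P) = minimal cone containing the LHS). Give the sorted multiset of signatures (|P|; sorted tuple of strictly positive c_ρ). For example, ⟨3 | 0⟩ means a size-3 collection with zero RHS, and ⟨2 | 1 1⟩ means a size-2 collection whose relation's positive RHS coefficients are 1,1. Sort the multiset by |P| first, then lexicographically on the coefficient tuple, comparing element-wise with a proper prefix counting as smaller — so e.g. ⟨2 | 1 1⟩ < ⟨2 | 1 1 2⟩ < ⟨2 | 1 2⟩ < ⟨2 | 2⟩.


Δ(Σ) — 10 vertices, 23 min non-faces:

  P={2,4}:  v_{2} + v_{4} = 0  ⇒ sig = ⟨2 | 0⟩
  P={3,6}:  v_{3} + v_{6} = 0  ⇒ sig = ⟨2 | 0⟩
  P={5,9}:  v_{5} + v_{9} = 0  ⇒ sig = ⟨2 | 0⟩
  P={1,3}:  v_{1} + v_{3} = v_{9}  ⇒ sig = ⟨2 | 1⟩
  P={1,5}:  v_{1} + v_{5} = v_{6}  ⇒ sig = ⟨2 | 1⟩
  P={2,10}:  v_{2} + v_{10} = v_{6}  ⇒ sig = ⟨2 | 1⟩
  P={3,10}:  v_{3} + v_{10} = v_{4}  ⇒ sig = ⟨2 | 1⟩
  P={4,6}:  v_{4} + v_{6} = v_{10}  ⇒ sig = ⟨2 | 1⟩
  P={6,9}:  v_{6} + v_{9} = v_{1}  ⇒ sig = ⟨2 | 1⟩
  P={1,4}:  v_{1} + v_{4} = v_{9} + v_{10}  ⇒ sig = ⟨2 | 1 1⟩
  P={2,8}:  v_{2} + v_{8} = v_{3} + v_{9}  ⇒ sig = ⟨2 | 1 1⟩
  P={3,7}:  v_{3} + v_{7} = v_{1} + v_{10}  ⇒ sig = ⟨2 | 1 1⟩
  P={5,8}:  v_{5} + v_{8} = v_{3} + v_{4}  ⇒ sig = ⟨2 | 1 1⟩
  P={6,8}:  v_{6} + v_{8} = v_{4} + v_{9}  ⇒ sig = ⟨2 | 1 1⟩
  P={1,8}:  v_{1} + v_{8} = v_{4} + 2·v_{9}  ⇒ sig = ⟨2 | 1 2⟩
  P={2,7}:  v_{2} + v_{7} = v_{1} + 2·v_{6}  ⇒ sig = ⟨2 | 1 2⟩
  P={4,7}:  v_{4} + v_{7} = v_{1} + 2·v_{10}  ⇒ sig = ⟨2 | 1 2⟩
  P={5,7}:  v_{5} + v_{7} = 2·v_{6} + v_{10}  ⇒ sig = ⟨2 | 1 2⟩
  P={7,9}:  v_{7} + v_{9} = 2·v_{1} + v_{10}  ⇒ sig = ⟨2 | 1 2⟩
  P={8,10}:  v_{8} + v_{10} = 2·v_{4} + v_{9}  ⇒ sig = ⟨2 | 1 2⟩
  P={7,8}:  v_{7} + v_{8} = 2·v_{9} + 2·v_{10}  ⇒ sig = ⟨2 | 2 2⟩
  P={1,6,10}:  v_{1} + v_{6} + v_{10} = v_{7}  ⇒ sig = ⟨3 | 1⟩
  P={3,4,9}:  v_{3} + v_{4} + v_{9} = v_{8}  ⇒ sig = ⟨3 | 1⟩

Signatures (|P|; sorted positive RHS coefficients), sorted:
{ ⟨2 | 0⟩ ×3,  ⟨2 | 1⟩ ×6,  ⟨2 | 1 1⟩ ×5,  ⟨2 | 1 2⟩ ×6,  ⟨2 | 2 2⟩,  ⟨3 | 1⟩ ×2 }


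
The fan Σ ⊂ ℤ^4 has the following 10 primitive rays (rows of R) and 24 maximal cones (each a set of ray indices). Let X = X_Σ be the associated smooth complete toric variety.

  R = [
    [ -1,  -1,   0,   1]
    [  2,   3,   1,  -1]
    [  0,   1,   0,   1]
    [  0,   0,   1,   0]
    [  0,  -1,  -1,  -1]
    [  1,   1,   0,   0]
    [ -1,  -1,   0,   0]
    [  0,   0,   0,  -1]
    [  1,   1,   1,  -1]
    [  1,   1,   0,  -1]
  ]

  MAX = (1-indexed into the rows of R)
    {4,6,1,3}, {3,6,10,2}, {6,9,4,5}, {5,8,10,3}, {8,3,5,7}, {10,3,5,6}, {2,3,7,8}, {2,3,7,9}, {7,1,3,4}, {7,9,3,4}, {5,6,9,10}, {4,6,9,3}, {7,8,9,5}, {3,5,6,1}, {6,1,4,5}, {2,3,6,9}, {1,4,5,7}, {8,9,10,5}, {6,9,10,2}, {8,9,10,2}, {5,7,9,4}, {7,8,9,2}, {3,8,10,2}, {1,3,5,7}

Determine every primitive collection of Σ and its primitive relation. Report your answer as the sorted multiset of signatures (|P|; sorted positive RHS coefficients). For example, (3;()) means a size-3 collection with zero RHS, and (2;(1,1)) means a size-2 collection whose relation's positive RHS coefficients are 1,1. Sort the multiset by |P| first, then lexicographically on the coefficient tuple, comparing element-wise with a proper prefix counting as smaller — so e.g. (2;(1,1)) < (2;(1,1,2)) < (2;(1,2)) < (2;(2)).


Σ has 15 primitive collections:

  P = {1,10}:  v_{1} + v_{10} = 0 ; sig = (2;())
  P = {6,7}:  v_{6} + v_{7} = 0 ; sig = (2;())
  P = {1,8}:  v_{1} + v_{8} = v_{7} ; sig = (2;(1))
  P = {1,9}:  v_{1} + v_{9} = v_{4} ; sig = (2;(1))
  P = {4,10}:  v_{4} + v_{10} = v_{9} ; sig = (2;(1))
  P = {6,8}:  v_{6} + v_{8} = v_{10} ; sig = (2;(1))
  P = {7,10}:  v_{7} + v_{10} = v_{8} ; sig = (2;(1))
  P = {1,2}:  v_{1} + v_{2} = v_{3} + v_{9} ; sig = (2;(1,1))
  P = {4,8}:  v_{4} + v_{8} = v_{7} + v_{9} ; sig = (2;(1,1))
  P = {2,4}:  v_{2} + v_{4} = v_{3} + 2·v_{9} ; sig = (2;(1,2))
  P = {2,5}:  v_{2} + v_{5} = 2·v_{10} ; sig = (2;(2))
  P = {3,4,5}:  v_{3} + v_{4} + v_{5} = 0 ; sig = (3;())
  P = {3,5,9}:  v_{3} + v_{5} + v_{9} = v_{10} ; sig = (3;(1))
  P = {3,9,10}:  v_{3} + v_{9} + v_{10} = v_{2} ; sig = (3;(1))
  P = {3,8,9}:  v_{3} + v_{8} + v_{9} = v_{2} + v_{7} ; sig = (3;(1,1))

Signatures (|P|; sorted positive RHS coefficients), sorted:
    |P|=2: 11 collections, coeffs (), (), (1), (1), (1), (1), (1), (1,1), (1,1), (1,2), (2)
    |P|=3: 4 collections, coeffs (), (1), (1), (1,1)


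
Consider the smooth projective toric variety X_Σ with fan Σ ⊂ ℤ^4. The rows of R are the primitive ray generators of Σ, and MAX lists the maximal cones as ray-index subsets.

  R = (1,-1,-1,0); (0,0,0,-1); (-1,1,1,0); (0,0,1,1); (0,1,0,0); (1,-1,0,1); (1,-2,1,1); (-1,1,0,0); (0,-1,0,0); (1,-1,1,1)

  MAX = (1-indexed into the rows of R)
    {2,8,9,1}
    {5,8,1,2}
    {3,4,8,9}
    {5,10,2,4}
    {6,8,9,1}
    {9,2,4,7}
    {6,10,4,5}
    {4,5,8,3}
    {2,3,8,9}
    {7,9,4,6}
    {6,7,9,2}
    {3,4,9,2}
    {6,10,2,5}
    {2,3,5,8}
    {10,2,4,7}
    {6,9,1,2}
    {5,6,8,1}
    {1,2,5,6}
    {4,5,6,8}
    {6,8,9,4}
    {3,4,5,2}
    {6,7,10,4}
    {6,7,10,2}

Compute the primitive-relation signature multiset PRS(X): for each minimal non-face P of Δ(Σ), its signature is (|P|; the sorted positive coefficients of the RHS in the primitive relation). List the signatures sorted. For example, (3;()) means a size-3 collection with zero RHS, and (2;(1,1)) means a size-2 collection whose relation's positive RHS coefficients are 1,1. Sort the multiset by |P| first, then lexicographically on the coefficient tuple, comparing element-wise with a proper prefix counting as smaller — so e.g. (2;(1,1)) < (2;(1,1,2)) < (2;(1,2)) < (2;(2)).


Σ has 15 primitive collections:

  P={1,3}:  v_{1} + v_{3} = 0 — sig = (2;())
  P={5,9}:  v_{5} + v_{9} = 0 — sig = (2;())
  P={1,4}:  v_{1} + v_{4} = v_{6} — sig = (2;(1))
  P={3,6}:  v_{3} + v_{6} = v_{4} — sig = (2;(1))
  P={5,7}:  v_{5} + v_{7} = v_{10} — sig = (2;(1))
  P={8,10}:  v_{8} + v_{10} = v_{4} — sig = (2;(1))
  P={9,10}:  v_{9} + v_{10} = v_{7} — sig = (2;(1))
  P={7,8}:  v_{7} + v_{8} = v_{4} + v_{9} — sig = (2;(1,1))
  P={1,7}:  v_{1} + v_{7} = v_{2} + 2·v_{6} + v_{9} — sig = (2;(1,1,2))
  P={3,7}:  v_{3} + v_{7} = v_{2} + 2·v_{4} + v_{9} — sig = (2;(1,1,2))
  P={1,10}:  v_{1} + v_{10} = v_{2} + 2·v_{6} — sig = (2;(1,2))
  P={3,10}:  v_{3} + v_{10} = v_{2} + 2·v_{4} — sig = (2;(1,2))
  P={2,6,8}:  v_{2} + v_{6} + v_{8} = 0 — sig = (3;())
  P={2,4,6}:  v_{2} + v_{4} + v_{6} = v_{10} — sig = (3;(1))
  P={2,4,8}:  v_{2} + v_{4} + v_{8} = v_{3} — sig = (3;(1))

Sorted signature multiset PRS(X):
{ (2;()) ×2,  (2;(1)) ×5,  (2;(1,1)),  (2;(1,1,2)) ×2,  (2;(1,2)) ×2,  (3;()),  (3;(1)) ×2 }


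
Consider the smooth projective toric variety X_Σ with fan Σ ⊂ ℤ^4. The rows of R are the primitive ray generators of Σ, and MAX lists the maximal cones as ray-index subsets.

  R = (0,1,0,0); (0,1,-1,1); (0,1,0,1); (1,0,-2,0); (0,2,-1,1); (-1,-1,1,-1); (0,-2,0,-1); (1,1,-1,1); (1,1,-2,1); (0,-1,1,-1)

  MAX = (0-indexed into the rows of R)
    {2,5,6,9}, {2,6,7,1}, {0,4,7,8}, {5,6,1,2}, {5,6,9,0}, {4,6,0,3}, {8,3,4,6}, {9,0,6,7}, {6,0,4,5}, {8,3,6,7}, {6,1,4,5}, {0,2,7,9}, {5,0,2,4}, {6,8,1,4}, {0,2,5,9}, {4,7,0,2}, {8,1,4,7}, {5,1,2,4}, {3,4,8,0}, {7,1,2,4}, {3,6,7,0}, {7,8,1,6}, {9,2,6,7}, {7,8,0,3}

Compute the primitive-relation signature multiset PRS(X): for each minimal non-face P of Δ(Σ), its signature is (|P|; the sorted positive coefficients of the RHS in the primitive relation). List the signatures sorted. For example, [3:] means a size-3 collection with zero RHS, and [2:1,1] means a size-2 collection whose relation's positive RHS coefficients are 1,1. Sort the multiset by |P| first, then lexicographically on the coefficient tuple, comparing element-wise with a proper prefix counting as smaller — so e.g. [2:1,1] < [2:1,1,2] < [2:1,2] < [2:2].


16 collections generate NE(X_Σ); each relation:

  P={1,9}:  v_{1} + v_{9} = 0  →  sig = [2:]
  P={5,7}:  v_{5} + v_{7} = 0  →  sig = [2:]
  P={0,1}:  v_{0} + v_{1} = v_{4}  →  sig = [2:1]
  P={2,3}:  v_{2} + v_{3} = v_{8}  →  sig = [2:1]
  P={4,9}:  v_{4} + v_{9} = v_{0}  →  sig = [2:1]
  P={2,8}:  v_{2} + v_{8} = v_{1} + v_{7}  →  sig = [2:1,1]
  P={5,8}:  v_{5} + v_{8} = v_{4} + v_{6}  →  sig = [2:1,1]
  P={1,3}:  v_{1} + v_{3} = v_{4} + v_{6} + v_{8}  →  sig = [2:1,1,1]
  P={8,9}:  v_{8} + v_{9} = v_{0} + v_{6} + v_{7}  →  sig = [2:1,1,1]
  P={3,5}:  v_{3} + v_{5} = v_{0} + v_{4} + 2·v_{6}  →  sig = [2:1,1,2]
  P={3,9}:  v_{3} + v_{9} = 2·v_{0} + 2·v_{6} + v_{7}  →  sig = [2:1,2,2]
  P={0,2,6}:  v_{0} + v_{2} + v_{6} = 0  →  sig = [3:]
  P={0,6,8}:  v_{0} + v_{6} + v_{8} = v_{3}  →  sig = [3:1]
  P={2,4,6}:  v_{2} + v_{4} + v_{6} = v_{1}  →  sig = [3:1]
  P={4,6,7}:  v_{4} + v_{6} + v_{7} = v_{8}  →  sig = [3:1]
  P={3,4,7}:  v_{3} + v_{4} + v_{7} = v_{0} + 2·v_{8}  →  sig = [3:1,2]

Sorted signature multiset PRS(X):
    [2:]
    [2:]
    [2:1]
    [2:1]
    [2:1]
    [2:1,1]
    [2:1,1]
    [2:1,1,1]
    [2:1,1,1]
    [2:1,1,2]
    [2:1,2,2]
    [3:]
    [3:1]
    [3:1]
    [3:1]
    [3:1,2]


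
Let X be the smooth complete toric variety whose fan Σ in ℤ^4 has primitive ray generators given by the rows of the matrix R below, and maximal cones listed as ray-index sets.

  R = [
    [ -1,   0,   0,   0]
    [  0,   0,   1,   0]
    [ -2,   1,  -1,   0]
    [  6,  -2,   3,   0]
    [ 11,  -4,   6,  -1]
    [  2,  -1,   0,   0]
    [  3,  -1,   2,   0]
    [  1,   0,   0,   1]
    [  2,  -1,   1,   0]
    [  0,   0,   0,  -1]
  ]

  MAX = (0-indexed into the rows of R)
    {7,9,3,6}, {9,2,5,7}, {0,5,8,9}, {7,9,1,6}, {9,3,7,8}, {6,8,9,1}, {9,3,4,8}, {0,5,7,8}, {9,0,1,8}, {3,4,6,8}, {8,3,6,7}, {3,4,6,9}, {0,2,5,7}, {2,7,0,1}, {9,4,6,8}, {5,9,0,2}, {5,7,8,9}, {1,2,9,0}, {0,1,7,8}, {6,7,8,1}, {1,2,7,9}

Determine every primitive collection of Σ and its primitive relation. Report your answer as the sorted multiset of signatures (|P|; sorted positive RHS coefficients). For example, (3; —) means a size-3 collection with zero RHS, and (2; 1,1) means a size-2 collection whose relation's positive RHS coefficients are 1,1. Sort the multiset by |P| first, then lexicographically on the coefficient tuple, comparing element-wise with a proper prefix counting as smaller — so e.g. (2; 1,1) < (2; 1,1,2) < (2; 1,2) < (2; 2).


18 minimal non-faces of Δ(Σ) (on 10 rays):

  {2,8}:  v_{2} + v_{8} = 0 — sig = (2; —)
  {1,5}:  v_{1} + v_{5} = v_{8} — sig = (2; 1)
  {0,3}:  v_{0} + v_{3} = v_{6} + v_{8} — sig = (2; 1,1)
  {0,6}:  v_{0} + v_{6} = v_{1} + v_{8} — sig = (2; 1,1)
  {2,3}:  v_{2} + v_{3} = v_{6} + v_{7} + v_{9} — sig = (2; 1,1,1)
  {2,4}:  v_{2} + v_{4} = v_{3} + v_{6} + v_{9} — sig = (2; 1,1,1)
  {2,6}:  v_{2} + v_{6} = v_{1} + v_{7} + v_{9} — sig = (2; 1,1,1)
  {5,6}:  v_{5} + v_{6} = v_{7} + 2·v_{8} + v_{9} — sig = (2; 1,1,2)
  {4,5}:  v_{4} + v_{5} = v_{3} + v_{7} + 3·v_{8} + 2·v_{9} — sig = (2; 1,1,2,3)
  {1,4}:  v_{1} + v_{4} = 3·v_{6} + v_{8} + v_{9} — sig = (2; 1,1,3)
  {0,4}:  v_{0} + v_{4} = 2·v_{6} + 2·v_{8} + v_{9} — sig = (2; 1,2,2)
  {1,3}:  v_{1} + v_{3} = 2·v_{6} — sig = (2; 2)
  {4,7}:  v_{4} + v_{7} = 2·v_{3} — sig = (2; 2)
  {3,5}:  v_{3} + v_{5} = 2·v_{7} + 3·v_{8} + 2·v_{9} — sig = (2; 2,2,3)
  {0,7,9}:  v_{0} + v_{7} + v_{9} = 0 — sig = (3; —)
  {1,7,8,9}:  v_{1} + v_{7} + v_{8} + v_{9} = v_{6} — sig = (4; 1)
  {3,6,8,9}:  v_{3} + v_{6} + v_{8} + v_{9} = v_{4} — sig = (4; 1)
  {6,7,8,9}:  v_{6} + v_{7} + v_{8} + v_{9} = v_{3} — sig = (4; 1)

Hence PRS(X_Σ) =
{ (2; —),  (2; 1),  (2; 1,1) ×2,  (2; 1,1,1) ×3,  (2; 1,1,2),  (2; 1,1,2,3),  (2; 1,1,3),  (2; 1,2,2),  (2; 2) ×2,  (2; 2,2,3),  (3; —),  (4; 1) ×3 }


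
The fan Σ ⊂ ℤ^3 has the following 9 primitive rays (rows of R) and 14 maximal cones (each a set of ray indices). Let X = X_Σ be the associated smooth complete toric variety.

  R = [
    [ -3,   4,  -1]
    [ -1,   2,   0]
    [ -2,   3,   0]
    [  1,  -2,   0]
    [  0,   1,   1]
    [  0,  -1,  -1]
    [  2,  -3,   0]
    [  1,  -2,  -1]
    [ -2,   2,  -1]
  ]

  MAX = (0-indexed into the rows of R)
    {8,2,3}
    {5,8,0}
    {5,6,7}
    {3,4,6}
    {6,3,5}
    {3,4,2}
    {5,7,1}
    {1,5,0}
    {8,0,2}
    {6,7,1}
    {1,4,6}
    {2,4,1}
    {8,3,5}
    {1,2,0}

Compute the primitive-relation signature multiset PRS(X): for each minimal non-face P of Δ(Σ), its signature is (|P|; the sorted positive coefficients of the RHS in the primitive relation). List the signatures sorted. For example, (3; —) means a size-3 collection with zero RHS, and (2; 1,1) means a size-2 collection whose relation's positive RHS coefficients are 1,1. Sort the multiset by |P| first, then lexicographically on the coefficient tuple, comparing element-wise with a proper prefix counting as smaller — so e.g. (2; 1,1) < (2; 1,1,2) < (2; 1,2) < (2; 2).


|primitive collections| = 16. Relations:

  • {1,3}:  v_{1} + v_{3} = 0  so sig = (2; —)
  • {2,6}:  v_{2} + v_{6} = 0  so sig = (2; —)
  • {4,5}:  v_{4} + v_{5} = 0  so sig = (2; —)
  • {0,3}:  v_{0} + v_{3} = v_{8}  so sig = (2; 1)
  • {1,8}:  v_{1} + v_{8} = v_{0}  so sig = (2; 1)
  • {2,5}:  v_{2} + v_{5} = v_{8}  so sig = (2; 1)
  • {4,8}:  v_{4} + v_{8} = v_{2}  so sig = (2; 1)
  • {6,8}:  v_{6} + v_{8} = v_{5}  so sig = (2; 1)
  • {0,4}:  v_{0} + v_{4} = v_{1} + v_{2}  so sig = (2; 1,1)
  • {0,6}:  v_{0} + v_{6} = v_{1} + v_{5}  so sig = (2; 1,1)
  • {2,7}:  v_{2} + v_{7} = v_{1} + v_{5}  so sig = (2; 1,1)
  • {3,7}:  v_{3} + v_{7} = v_{5} + v_{6}  so sig = (2; 1,1)
  • {4,7}:  v_{4} + v_{7} = v_{1} + v_{6}  so sig = (2; 1,1)
  • {7,8}:  v_{7} + v_{8} = v_{1} + 2·v_{5}  so sig = (2; 1,2)
  • {0,7}:  v_{0} + v_{7} = 2·v_{1} + 2·v_{5}  so sig = (2; 2,2)
  • {1,5,6}:  v_{1} + v_{5} + v_{6} = v_{7}  so sig = (3; 1)

Signatures (|P|; sorted positive RHS coefficients), sorted:
    (2; —)
    (2; —)
    (2; —)
    (2; 1)
    (2; 1)
    (2; 1)
    (2; 1)
    (2; 1)
    (2; 1,1)
    (2; 1,1)
    (2; 1,1)
    (2; 1,1)
    (2; 1,1)
    (2; 1,2)
    (2; 2,2)
    (3; 1)


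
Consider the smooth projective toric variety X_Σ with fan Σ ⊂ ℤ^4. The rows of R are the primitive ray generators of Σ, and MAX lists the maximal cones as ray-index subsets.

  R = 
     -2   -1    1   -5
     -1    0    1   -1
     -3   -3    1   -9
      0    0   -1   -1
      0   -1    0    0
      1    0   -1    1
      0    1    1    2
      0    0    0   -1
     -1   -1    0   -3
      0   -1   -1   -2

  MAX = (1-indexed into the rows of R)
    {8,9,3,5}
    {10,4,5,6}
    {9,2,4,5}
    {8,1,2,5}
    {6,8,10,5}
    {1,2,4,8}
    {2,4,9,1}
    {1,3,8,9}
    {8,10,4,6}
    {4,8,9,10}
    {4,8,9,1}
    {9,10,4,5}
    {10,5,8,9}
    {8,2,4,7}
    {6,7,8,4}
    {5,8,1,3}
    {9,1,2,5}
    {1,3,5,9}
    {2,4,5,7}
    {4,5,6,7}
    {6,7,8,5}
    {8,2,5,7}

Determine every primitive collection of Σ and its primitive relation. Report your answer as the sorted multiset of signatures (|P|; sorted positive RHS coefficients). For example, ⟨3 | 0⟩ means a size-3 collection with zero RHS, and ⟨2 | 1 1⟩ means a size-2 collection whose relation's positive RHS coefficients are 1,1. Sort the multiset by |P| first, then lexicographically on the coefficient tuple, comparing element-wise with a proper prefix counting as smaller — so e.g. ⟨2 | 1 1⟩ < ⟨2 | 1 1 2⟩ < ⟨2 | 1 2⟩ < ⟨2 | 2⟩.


Primitive collections (17):

  {2,6}:  v_{2} + v_{6} = 0  →  sig = ⟨2 | 0⟩
  {7,10}:  v_{7} + v_{10} = 0  →  sig = ⟨2 | 0⟩
  {2,10}:  v_{2} + v_{10} = v_{9}  →  sig = ⟨2 | 1⟩
  {6,9}:  v_{6} + v_{9} = v_{10}  →  sig = ⟨2 | 1⟩
  {7,9}:  v_{7} + v_{9} = v_{2}  →  sig = ⟨2 | 1⟩
  {1,6}:  v_{1} + v_{6} = v_{8} + v_{9}  →  sig = ⟨2 | 1 1⟩
  {3,7}:  v_{3} + v_{7} = v_{1} + v_{2} + v_{5} + v_{8}  →  sig = ⟨2 | 1 1 1 1⟩
  {1,7}:  v_{1} + v_{7} = 2·v_{2} + v_{8}  →  sig = ⟨2 | 1 2⟩
  {1,10}:  v_{1} + v_{10} = v_{8} + 2·v_{9}  →  sig = ⟨2 | 1 2⟩
  {2,3}:  v_{2} + v_{3} = 2·v_{1} + v_{5}  →  sig = ⟨2 | 1 2⟩
  {3,6}:  v_{3} + v_{6} = v_{5} + 2·v_{8} + 2·v_{9}  →  sig = ⟨2 | 1 2 2⟩
  {3,10}:  v_{3} + v_{10} = v_{5} + 2·v_{8} + 3·v_{9}  →  sig = ⟨2 | 1 2 3⟩
  {3,4}:  v_{3} + v_{4} = v_{8} + 3·v_{9}  →  sig = ⟨2 | 1 3⟩
  {2,8,9}:  v_{2} + v_{8} + v_{9} = v_{1}  →  sig = ⟨3 | 1⟩
  {4,5,8}:  v_{4} + v_{5} + v_{8} = v_{10}  →  sig = ⟨3 | 1⟩
  {1,4,5}:  v_{1} + v_{4} + v_{5} = 2·v_{9}  →  sig = ⟨3 | 2⟩
  {1,5,8,9}:  v_{1} + v_{5} + v_{8} + v_{9} = v_{3}  →  sig = ⟨4 | 1⟩

Hence PRS(X_Σ) =
    |P|=2: 13 collections, coeffs (), (), (1), (1), (1), (1,1), (1,1,1,1), (1,2), (1,2), (1,2), (1,2,2), (1,2,3), (1,3)
    |P|=3: 3 collections, coeffs (1), (1), (2)
    |P|=4: 1 collection, coeffs (1)


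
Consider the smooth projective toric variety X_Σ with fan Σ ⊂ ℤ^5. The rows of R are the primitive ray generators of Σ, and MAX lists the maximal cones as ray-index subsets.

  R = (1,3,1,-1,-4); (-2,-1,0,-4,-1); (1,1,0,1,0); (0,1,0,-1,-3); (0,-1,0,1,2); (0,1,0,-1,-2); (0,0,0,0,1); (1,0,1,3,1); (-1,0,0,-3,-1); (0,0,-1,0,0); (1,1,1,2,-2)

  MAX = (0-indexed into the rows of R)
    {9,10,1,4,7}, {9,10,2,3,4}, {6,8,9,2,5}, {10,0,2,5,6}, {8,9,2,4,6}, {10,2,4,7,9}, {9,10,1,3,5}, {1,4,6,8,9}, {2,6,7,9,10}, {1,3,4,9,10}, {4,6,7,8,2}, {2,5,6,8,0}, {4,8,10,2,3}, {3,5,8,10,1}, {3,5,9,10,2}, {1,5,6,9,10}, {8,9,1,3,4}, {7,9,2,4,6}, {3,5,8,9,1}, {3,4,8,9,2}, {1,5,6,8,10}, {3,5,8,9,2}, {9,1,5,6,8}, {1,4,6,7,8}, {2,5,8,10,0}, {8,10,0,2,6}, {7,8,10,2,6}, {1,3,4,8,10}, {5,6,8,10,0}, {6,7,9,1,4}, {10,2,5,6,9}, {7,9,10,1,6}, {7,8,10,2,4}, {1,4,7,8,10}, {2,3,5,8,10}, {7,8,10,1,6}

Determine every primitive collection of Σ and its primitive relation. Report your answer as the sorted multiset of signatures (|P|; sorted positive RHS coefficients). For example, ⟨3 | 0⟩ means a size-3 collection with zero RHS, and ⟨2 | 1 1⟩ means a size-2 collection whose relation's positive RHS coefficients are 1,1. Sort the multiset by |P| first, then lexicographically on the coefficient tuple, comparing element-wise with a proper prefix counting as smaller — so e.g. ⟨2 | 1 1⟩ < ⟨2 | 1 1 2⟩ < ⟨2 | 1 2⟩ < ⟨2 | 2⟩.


|primitive collections| = 14. Relations:

  P={4,5}:  v_{4} + v_{5} = 0  so sig = ⟨2 | 0⟩
  P={1,2}:  v_{1} + v_{2} = v_{8}  so sig = ⟨2 | 1⟩
  P={3,6}:  v_{3} + v_{6} = v_{5}  so sig = ⟨2 | 1⟩
  P={3,7}:  v_{3} + v_{7} = v_{10}  so sig = ⟨2 | 1⟩
  P={5,7}:  v_{5} + v_{7} = v_{6} + v_{10}  so sig = ⟨2 | 1 1⟩
  P={0,4}:  v_{0} + v_{4} = v_{2} + v_{6} + v_{8} + v_{10}  so sig = ⟨2 | 1 1 1 1⟩
  P={0,1}:  v_{0} + v_{1} = v_{5} + v_{6} + 2·v_{8} + v_{10}  so sig = ⟨2 | 1 1 1 2⟩
  P={0,3}:  v_{0} + v_{3} = v_{2} + 2·v_{5} + v_{8} + v_{10}  so sig = ⟨2 | 1 1 1 2⟩
  P={0,7}:  v_{0} + v_{7} = v_{2} + 2·v_{6} + v_{8} + 2·v_{10}  so sig = ⟨2 | 1 1 2 2⟩
  P={0,9}:  v_{0} + v_{9} = v_{2} + 2·v_{5}  so sig = ⟨2 | 1 2⟩
  P={7,8,9}:  v_{7} + v_{8} + v_{9} = 0  so sig = ⟨3 | 0⟩
  P={4,6,10}:  v_{4} + v_{6} + v_{10} = v_{7}  so sig = ⟨3 | 1⟩
  P={8,9,10}:  v_{8} + v_{9} + v_{10} = v_{3}  so sig = ⟨3 | 1⟩
  P={2,5,6,8,10}:  v_{2} + v_{5} + v_{6} + v_{8} + v_{10} = v_{0}  so sig = ⟨5 | 1⟩

Signatures (|P|; sorted positive RHS coefficients), sorted:
{ ⟨2 | 0⟩,  ⟨2 | 1⟩ ×3,  ⟨2 | 1 1⟩,  ⟨2 | 1 1 1 1⟩,  ⟨2 | 1 1 1 2⟩ ×2,  ⟨2 | 1 1 2 2⟩,  ⟨2 | 1 2⟩,  ⟨3 | 0⟩,  ⟨3 | 1⟩ ×2,  ⟨5 | 1⟩ }


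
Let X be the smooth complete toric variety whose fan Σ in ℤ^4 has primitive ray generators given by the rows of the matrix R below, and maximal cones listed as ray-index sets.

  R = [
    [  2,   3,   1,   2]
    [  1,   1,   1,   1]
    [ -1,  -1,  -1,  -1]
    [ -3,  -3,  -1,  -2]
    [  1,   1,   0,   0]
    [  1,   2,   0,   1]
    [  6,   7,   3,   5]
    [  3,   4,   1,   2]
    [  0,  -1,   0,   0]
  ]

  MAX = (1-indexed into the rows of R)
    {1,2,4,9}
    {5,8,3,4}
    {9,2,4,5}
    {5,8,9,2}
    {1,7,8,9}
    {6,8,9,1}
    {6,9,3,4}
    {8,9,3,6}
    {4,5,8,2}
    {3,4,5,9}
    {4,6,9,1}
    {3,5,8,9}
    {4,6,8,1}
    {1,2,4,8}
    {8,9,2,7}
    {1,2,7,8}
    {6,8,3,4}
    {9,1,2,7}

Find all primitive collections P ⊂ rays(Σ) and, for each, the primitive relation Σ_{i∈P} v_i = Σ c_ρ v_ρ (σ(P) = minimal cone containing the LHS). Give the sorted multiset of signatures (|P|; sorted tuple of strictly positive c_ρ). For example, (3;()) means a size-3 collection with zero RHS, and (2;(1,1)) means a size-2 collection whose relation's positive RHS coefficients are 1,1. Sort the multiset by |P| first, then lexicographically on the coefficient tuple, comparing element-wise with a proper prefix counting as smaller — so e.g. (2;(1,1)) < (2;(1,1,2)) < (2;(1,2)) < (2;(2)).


|primitive collections| = 11. Relations:

  P={2,3}:  v_{2} + v_{3} = 0  so sig = (2;())
  P={1,3}:  v_{1} + v_{3} = v_{6}  so sig = (2;(1))
  P={1,5}:  v_{1} + v_{5} = v_{8}  so sig = (2;(1))
  P={2,6}:  v_{2} + v_{6} = v_{1}  so sig = (2;(1))
  P={4,7}:  v_{4} + v_{7} = v_{1} + v_{2}  so sig = (2;(1,1))
  P={5,6}:  v_{5} + v_{6} = v_{3} + v_{8}  so sig = (2;(1,1))
  P={3,7}:  v_{3} + v_{7} = v_{1} + v_{8} + v_{9}  so sig = (2;(1,1,1))
  P={5,7}:  v_{5} + v_{7} = v_{2} + 2·v_{8} + v_{9}  so sig = (2;(1,1,2))
  P={6,7}:  v_{6} + v_{7} = 2·v_{1} + v_{8} + v_{9}  so sig = (2;(1,1,2))
  P={4,8,9}:  v_{4} + v_{8} + v_{9} = 0  so sig = (3;())
  P={1,2,8,9}:  v_{1} + v_{2} + v_{8} + v_{9} = v_{7}  so sig = (4;(1))

Hence PRS(X_Σ) =
{ (2;()),  (2;(1)) ×3,  (2;(1,1)) ×2,  (2;(1,1,1)),  (2;(1,1,2)) ×2,  (3;()),  (4;(1)) }


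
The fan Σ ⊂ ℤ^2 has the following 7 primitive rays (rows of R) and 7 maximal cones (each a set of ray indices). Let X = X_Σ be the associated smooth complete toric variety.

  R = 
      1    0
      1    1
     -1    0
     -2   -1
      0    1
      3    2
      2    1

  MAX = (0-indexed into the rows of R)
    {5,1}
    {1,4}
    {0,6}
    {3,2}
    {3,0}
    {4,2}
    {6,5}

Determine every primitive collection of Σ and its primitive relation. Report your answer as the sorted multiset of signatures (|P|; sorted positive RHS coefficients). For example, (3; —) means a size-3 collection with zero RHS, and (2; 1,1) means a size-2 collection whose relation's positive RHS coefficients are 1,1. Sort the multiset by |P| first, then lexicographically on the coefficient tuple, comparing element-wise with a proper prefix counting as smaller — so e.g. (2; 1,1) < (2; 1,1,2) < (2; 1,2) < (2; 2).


14 minimal non-faces of Δ(Σ) (on 7 rays):

  P={0,2}:  v_{0} + v_{2} = 0  ⟹  sig = (2; —)
  P={3,6}:  v_{3} + v_{6} = 0  ⟹  sig = (2; —)
  P={0,1}:  v_{0} + v_{1} = v_{6}  ⟹  sig = (2; 1)
  P={0,4}:  v_{0} + v_{4} = v_{1}  ⟹  sig = (2; 1)
  P={1,2}:  v_{1} + v_{2} = v_{4}  ⟹  sig = (2; 1)
  P={1,3}:  v_{1} + v_{3} = v_{2}  ⟹  sig = (2; 1)
  P={1,6}:  v_{1} + v_{6} = v_{5}  ⟹  sig = (2; 1)
  P={2,6}:  v_{2} + v_{6} = v_{1}  ⟹  sig = (2; 1)
  P={3,5}:  v_{3} + v_{5} = v_{1}  ⟹  sig = (2; 1)
  P={0,5}:  v_{0} + v_{5} = 2·v_{6}  ⟹  sig = (2; 2)
  P={2,5}:  v_{2} + v_{5} = 2·v_{1}  ⟹  sig = (2; 2)
  P={3,4}:  v_{3} + v_{4} = 2·v_{2}  ⟹  sig = (2; 2)
  P={4,6}:  v_{4} + v_{6} = 2·v_{1}  ⟹  sig = (2; 2)
  P={4,5}:  v_{4} + v_{5} = 3·v_{1}  ⟹  sig = (2; 3)

Hence PRS(X_Σ) =
{ (2; —) ×2,  (2; 1) ×7,  (2; 2) ×4,  (2; 3) }


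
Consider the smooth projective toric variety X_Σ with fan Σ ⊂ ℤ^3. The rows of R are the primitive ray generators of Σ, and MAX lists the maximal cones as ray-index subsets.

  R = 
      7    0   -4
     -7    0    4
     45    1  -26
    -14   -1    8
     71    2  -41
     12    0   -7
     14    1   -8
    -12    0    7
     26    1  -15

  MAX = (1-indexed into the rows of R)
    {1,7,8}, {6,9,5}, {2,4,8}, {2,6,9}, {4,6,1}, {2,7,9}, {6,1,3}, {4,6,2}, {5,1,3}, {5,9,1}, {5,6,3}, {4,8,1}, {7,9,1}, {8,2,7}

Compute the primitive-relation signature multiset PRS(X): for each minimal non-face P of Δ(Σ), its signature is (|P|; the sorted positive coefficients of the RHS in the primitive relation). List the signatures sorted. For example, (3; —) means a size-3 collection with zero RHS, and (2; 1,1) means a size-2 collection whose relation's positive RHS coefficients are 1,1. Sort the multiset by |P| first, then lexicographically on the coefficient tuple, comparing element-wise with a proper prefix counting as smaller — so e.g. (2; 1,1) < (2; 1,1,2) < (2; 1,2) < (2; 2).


17 collections generate NE(X_Σ); each relation:

  • {1,2}:  v_{1} + v_{2} = 0 — sig = (2; —)
  • {4,7}:  v_{4} + v_{7} = 0 — sig = (2; —)
  • {6,8}:  v_{6} + v_{8} = 0 — sig = (2; —)
  • {3,9}:  v_{3} + v_{9} = v_{5} — sig = (2; 1)
  • {4,9}:  v_{4} + v_{9} = v_{6} — sig = (2; 1)
  • {6,7}:  v_{6} + v_{7} = v_{9} — sig = (2; 1)
  • {8,9}:  v_{8} + v_{9} = v_{7} — sig = (2; 1)
  • {2,3}:  v_{2} + v_{3} = v_{6} + v_{9} — sig = (2; 1,1)
  • {3,8}:  v_{3} + v_{8} = v_{1} + v_{9} — sig = (2; 1,1)
  • {4,5}:  v_{4} + v_{5} = v_{3} + v_{6} — sig = (2; 1,1)
  • {2,5}:  v_{2} + v_{5} = v_{6} + 2·v_{9} — sig = (2; 1,2)
  • {3,4}:  v_{3} + v_{4} = v_{1} + 2·v_{6} — sig = (2; 1,2)
  • {3,7}:  v_{3} + v_{7} = v_{1} + 2·v_{9} — sig = (2; 1,2)
  • {5,8}:  v_{5} + v_{8} = v_{1} + 2·v_{9} — sig = (2; 1,2)
  • {5,7}:  v_{5} + v_{7} = v_{1} + 3·v_{9} — sig = (2; 1,3)
  • {1,6,9}:  v_{1} + v_{6} + v_{9} = v_{3} — sig = (3; 1)
  • {1,5,6}:  v_{1} + v_{5} + v_{6} = 2·v_{3} — sig = (3; 2)

so the primitive-relation signature multiset is
    (2; —)
    (2; —)
    (2; —)
    (2; 1)
    (2; 1)
    (2; 1)
    (2; 1)
    (2; 1,1)
    (2; 1,1)
    (2; 1,1)
    (2; 1,2)
    (2; 1,2)
    (2; 1,2)
    (2; 1,2)
    (2; 1,3)
    (3; 1)
    (3; 2)


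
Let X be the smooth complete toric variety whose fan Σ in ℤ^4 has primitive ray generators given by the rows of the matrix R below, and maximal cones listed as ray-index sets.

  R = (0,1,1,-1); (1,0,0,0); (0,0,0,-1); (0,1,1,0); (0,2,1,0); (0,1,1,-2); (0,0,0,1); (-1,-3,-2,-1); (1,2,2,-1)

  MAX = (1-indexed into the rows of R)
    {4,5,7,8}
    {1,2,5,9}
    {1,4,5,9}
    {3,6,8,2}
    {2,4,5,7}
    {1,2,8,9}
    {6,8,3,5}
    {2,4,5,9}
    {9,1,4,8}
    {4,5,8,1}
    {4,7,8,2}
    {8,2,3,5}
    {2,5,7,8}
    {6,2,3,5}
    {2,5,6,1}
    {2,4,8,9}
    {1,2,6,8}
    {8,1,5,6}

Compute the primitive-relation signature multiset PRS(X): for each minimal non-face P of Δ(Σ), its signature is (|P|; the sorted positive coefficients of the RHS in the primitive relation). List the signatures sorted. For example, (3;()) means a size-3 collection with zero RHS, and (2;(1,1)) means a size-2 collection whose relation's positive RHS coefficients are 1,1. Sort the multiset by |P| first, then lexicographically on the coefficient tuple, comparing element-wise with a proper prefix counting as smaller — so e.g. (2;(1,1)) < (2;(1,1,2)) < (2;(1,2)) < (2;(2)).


The 14 primitive collections of Σ (r=9, n=4):

  P = {3,7}:  v_{3} + v_{7} = 0 ; sig = (2;())
  P = {1,3}:  v_{1} + v_{3} = v_{6} ; sig = (2;(1))
  P = {1,7}:  v_{1} + v_{7} = v_{4} ; sig = (2;(1))
  P = {3,4}:  v_{3} + v_{4} = v_{1} ; sig = (2;(1))
  P = {6,7}:  v_{6} + v_{7} = v_{1} ; sig = (2;(1))
  P = {3,9}:  v_{3} + v_{9} = 2·v_{1} + v_{2} ; sig = (2;(1,2))
  P = {7,9}:  v_{7} + v_{9} = v_{2} + 2·v_{4} ; sig = (2;(1,2))
  P = {6,9}:  v_{6} + v_{9} = 3·v_{1} + v_{2} ; sig = (2;(1,3))
  P = {4,6}:  v_{4} + v_{6} = 2·v_{1} ; sig = (2;(2))
  P = {1,2,4}:  v_{1} + v_{2} + v_{4} = v_{9} ; sig = (3;(1))
  P = {5,8,9}:  v_{5} + v_{8} + v_{9} = v_{6} ; sig = (3;(1))
  P = {2,4,5,8}:  v_{2} + v_{4} + v_{5} + v_{8} = v_{3} ; sig = (4;(1))
  P = {1,2,5,8}:  v_{1} + v_{2} + v_{5} + v_{8} = 2·v_{3} ; sig = (4;(2))
  P = {2,5,6,8}:  v_{2} + v_{5} + v_{6} + v_{8} = 3·v_{3} ; sig = (4;(3))

Sorted signature multiset PRS(X):
{ (2;()),  (2;(1)) ×4,  (2;(1,2)) ×2,  (2;(1,3)),  (2;(2)),  (3;(1)) ×2,  (4;(1)),  (4;(2)),  (4;(3)) }


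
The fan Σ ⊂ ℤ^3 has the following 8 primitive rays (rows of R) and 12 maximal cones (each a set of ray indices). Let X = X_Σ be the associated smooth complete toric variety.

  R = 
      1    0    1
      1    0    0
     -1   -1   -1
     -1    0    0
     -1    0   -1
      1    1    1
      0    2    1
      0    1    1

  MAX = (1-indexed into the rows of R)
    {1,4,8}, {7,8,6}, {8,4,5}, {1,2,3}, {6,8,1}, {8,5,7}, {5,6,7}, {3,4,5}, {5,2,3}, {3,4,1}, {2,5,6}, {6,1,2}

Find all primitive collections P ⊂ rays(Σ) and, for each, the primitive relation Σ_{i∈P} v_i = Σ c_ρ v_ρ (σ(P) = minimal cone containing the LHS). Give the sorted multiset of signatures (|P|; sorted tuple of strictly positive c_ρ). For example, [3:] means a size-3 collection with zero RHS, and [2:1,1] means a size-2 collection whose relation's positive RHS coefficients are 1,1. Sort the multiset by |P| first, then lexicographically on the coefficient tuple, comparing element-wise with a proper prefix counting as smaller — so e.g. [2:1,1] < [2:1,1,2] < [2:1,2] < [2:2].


|primitive collections| = 11. Relations:

  {1,5}:  v_{1} + v_{5} = 0  ⟹  sig = [2:]
  {2,4}:  v_{2} + v_{4} = 0  ⟹  sig = [2:]
  {3,6}:  v_{3} + v_{6} = 0  ⟹  sig = [2:]
  {2,8}:  v_{2} + v_{8} = v_{6}  ⟹  sig = [2:1]
  {3,8}:  v_{3} + v_{8} = v_{4}  ⟹  sig = [2:1]
  {4,6}:  v_{4} + v_{6} = v_{8}  ⟹  sig = [2:1]
  {1,7}:  v_{1} + v_{7} = v_{6} + v_{8}  ⟹  sig = [2:1,1]
  {3,7}:  v_{3} + v_{7} = v_{5} + v_{8}  ⟹  sig = [2:1,1]
  {2,7}:  v_{2} + v_{7} = v_{5} + 2·v_{6}  ⟹  sig = [2:1,2]
  {4,7}:  v_{4} + v_{7} = v_{5} + 2·v_{8}  ⟹  sig = [2:1,2]
  {5,6,8}:  v_{5} + v_{6} + v_{8} = v_{7}  ⟹  sig = [3:1]

Hence PRS(X_Σ) =
[[2:], [2:], [2:], [2:1], [2:1], [2:1], [2:1,1], [2:1,1], [2:1,2], [2:1,2], [3:1]]


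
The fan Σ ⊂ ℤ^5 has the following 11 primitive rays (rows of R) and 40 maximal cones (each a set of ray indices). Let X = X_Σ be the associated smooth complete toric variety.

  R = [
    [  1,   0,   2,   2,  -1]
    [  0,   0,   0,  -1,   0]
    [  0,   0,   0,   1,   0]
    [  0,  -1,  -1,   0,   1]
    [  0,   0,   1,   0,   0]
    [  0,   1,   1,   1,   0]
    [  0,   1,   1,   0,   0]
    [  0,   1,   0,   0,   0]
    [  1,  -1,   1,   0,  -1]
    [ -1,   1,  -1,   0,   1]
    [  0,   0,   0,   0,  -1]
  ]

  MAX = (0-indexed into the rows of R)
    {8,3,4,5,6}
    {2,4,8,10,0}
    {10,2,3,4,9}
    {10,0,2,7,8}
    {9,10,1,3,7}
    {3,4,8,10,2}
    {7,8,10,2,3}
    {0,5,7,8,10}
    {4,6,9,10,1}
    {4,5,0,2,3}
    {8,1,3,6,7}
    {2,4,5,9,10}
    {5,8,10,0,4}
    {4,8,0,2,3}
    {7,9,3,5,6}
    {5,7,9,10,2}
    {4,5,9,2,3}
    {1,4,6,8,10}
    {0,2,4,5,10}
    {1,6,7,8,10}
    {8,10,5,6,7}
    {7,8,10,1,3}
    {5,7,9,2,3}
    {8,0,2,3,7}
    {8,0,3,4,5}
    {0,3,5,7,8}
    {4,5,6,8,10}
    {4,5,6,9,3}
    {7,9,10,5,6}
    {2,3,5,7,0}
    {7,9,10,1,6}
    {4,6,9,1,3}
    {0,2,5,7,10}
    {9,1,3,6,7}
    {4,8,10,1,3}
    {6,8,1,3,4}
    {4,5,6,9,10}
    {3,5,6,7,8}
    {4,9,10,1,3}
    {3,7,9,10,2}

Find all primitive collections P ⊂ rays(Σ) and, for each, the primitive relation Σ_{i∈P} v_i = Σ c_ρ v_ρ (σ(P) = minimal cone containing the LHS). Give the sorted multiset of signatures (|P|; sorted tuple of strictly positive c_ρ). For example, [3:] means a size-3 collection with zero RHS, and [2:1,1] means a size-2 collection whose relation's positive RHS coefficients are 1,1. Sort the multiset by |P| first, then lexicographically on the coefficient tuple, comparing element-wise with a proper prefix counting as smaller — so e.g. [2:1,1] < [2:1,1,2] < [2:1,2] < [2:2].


Primitive collections (12):

  P={1,2}:  v_{1} + v_{2} = 0  ⇒ sig = [2:]
  P={8,9}:  v_{8} + v_{9} = 0  ⇒ sig = [2:]
  P={1,5}:  v_{1} + v_{5} = v_{6}  ⇒ sig = [2:1]
  P={2,6}:  v_{2} + v_{6} = v_{5}  ⇒ sig = [2:1]
  P={4,7}:  v_{4} + v_{7} = v_{6}  ⇒ sig = [2:1]
  P={0,1}:  v_{0} + v_{1} = v_{5} + v_{8}  ⇒ sig = [2:1,1]
  P={0,9}:  v_{0} + v_{9} = v_{2} + v_{5}  ⇒ sig = [2:1,1]
  P={0,6}:  v_{0} + v_{6} = 2·v_{5} + v_{8}  ⇒ sig = [2:1,2]
  P={3,6,10}:  v_{3} + v_{6} + v_{10} = 0  ⇒ sig = [3:]
  P={2,5,8}:  v_{2} + v_{5} + v_{8} = v_{0}  ⇒ sig = [3:1]
  P={3,5,10}:  v_{3} + v_{5} + v_{10} = v_{2}  ⇒ sig = [3:1]
  P={0,3,10}:  v_{0} + v_{3} + v_{10} = 2·v_{2} + v_{8}  ⇒ sig = [3:1,2]

so the primitive-relation signature multiset is
    |P|=2: 8 collections, coeffs (), (), (1), (1), (1), (1,1), (1,1), (1,2)
    |P|=3: 4 collections, coeffs (), (1), (1), (1,2)


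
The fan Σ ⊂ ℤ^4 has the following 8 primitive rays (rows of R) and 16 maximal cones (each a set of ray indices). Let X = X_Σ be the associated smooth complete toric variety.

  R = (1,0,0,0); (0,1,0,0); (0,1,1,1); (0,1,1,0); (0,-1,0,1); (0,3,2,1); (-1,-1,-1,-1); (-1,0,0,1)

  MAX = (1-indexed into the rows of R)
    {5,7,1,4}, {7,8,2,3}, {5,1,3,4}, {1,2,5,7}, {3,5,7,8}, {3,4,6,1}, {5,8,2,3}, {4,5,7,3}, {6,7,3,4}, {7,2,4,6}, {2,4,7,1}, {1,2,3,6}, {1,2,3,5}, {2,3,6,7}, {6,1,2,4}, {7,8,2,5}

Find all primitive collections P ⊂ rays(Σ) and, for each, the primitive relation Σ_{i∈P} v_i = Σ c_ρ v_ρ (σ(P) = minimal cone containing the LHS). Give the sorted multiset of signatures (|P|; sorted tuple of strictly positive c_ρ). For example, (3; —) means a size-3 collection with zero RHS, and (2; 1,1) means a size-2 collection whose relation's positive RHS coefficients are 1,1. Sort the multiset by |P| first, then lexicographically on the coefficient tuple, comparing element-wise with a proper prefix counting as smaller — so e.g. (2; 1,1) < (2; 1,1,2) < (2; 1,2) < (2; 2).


9 minimal non-faces of Δ(Σ) (on 8 rays):

  {1,8}:  v_{1} + v_{8} = v_{2} + v_{5} ; sig = (2; 1,1)
  {6,8}:  v_{6} + v_{8} = v_{2} + 3·v_{3} + v_{7} ; sig = (2; 1,1,3)
  {4,8}:  v_{4} + v_{8} = 2·v_{3} + v_{7} ; sig = (2; 1,2)
  {5,6}:  v_{5} + v_{6} = 2·v_{3} ; sig = (2; 2)
  {1,3,7}:  v_{1} + v_{3} + v_{7} = 0 ; sig = (3; —)
  {2,3,4}:  v_{2} + v_{3} + v_{4} = v_{6} ; sig = (3; 1)
  {2,4,5}:  v_{2} + v_{4} + v_{5} = v_{3} ; sig = (3; 1)
  {1,6,7}:  v_{1} + v_{6} + v_{7} = v_{2} + v_{4} ; sig = (3; 1,1)
  {2,3,5,7}:  v_{2} + v_{3} + v_{5} + v_{7} = v_{8} ; sig = (4; 1)

Sorted signature multiset PRS(X):
[(2; 1,1), (2; 1,1,3), (2; 1,2), (2; 2), (3; —), (3; 1), (3; 1), (3; 1,1), (4; 1)]


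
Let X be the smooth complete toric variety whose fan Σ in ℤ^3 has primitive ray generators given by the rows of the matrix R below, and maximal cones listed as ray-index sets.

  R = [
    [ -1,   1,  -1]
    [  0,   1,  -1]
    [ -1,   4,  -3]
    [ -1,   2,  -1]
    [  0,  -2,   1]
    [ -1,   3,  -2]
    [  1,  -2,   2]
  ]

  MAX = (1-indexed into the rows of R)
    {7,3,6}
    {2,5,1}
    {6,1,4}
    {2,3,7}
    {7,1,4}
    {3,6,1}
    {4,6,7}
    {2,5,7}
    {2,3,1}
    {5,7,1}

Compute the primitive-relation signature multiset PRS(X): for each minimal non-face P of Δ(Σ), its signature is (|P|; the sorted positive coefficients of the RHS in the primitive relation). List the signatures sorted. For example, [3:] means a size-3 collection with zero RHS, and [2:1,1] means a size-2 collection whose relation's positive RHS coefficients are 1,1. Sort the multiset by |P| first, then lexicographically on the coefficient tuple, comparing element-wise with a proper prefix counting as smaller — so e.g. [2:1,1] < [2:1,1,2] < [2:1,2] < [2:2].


Σ has 9 primitive collections:

  {2,4}:  v_{2} + v_{4} = v_{6} ; sig = [2:1]
  {2,6}:  v_{2} + v_{6} = v_{3} ; sig = [2:1]
  {5,6}:  v_{5} + v_{6} = v_{1} ; sig = [2:1]
  {3,5}:  v_{3} + v_{5} = v_{1} + v_{2} ; sig = [2:1,1]
  {4,5}:  v_{4} + v_{5} = 2·v_{1} + v_{7} ; sig = [2:1,2]
  {3,4}:  v_{3} + v_{4} = 2·v_{6} ; sig = [2:2]
  {1,2,7}:  v_{1} + v_{2} + v_{7} = 0 ; sig = [3:]
  {1,3,7}:  v_{1} + v_{3} + v_{7} = v_{6} ; sig = [3:1]
  {1,6,7}:  v_{1} + v_{6} + v_{7} = v_{4} ; sig = [3:1]

Sorted signature multiset PRS(X):
{ [2:1] ×3,  [2:1,1],  [2:1,2],  [2:2],  [3:],  [3:1] ×2 }


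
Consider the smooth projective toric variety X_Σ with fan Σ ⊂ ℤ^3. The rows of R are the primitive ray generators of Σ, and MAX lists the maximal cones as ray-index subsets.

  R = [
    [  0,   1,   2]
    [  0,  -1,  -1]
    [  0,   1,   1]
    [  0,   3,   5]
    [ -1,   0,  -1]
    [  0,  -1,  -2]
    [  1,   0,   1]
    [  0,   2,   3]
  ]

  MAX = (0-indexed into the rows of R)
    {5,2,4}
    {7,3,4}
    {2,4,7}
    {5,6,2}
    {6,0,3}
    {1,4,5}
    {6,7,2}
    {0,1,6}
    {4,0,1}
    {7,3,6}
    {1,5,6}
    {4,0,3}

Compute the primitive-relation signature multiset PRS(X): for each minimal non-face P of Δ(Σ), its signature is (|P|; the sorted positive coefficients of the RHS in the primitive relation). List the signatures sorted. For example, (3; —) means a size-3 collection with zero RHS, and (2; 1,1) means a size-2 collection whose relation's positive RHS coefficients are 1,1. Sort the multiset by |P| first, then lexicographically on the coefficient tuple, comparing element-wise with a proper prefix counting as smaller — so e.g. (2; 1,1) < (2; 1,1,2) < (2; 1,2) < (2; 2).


Minimal non-faces — 10 found among 8 rays, 12 max cones:

  {0,5}:  v_{0} + v_{5} = 0  so sig = (2; —)
  {1,2}:  v_{1} + v_{2} = 0  so sig = (2; —)
  {4,6}:  v_{4} + v_{6} = 0  so sig = (2; —)
  {0,2}:  v_{0} + v_{2} = v_{7}  so sig = (2; 1)
  {0,7}:  v_{0} + v_{7} = v_{3}  so sig = (2; 1)
  {1,7}:  v_{1} + v_{7} = v_{0}  so sig = (2; 1)
  {3,5}:  v_{3} + v_{5} = v_{7}  so sig = (2; 1)
  {5,7}:  v_{5} + v_{7} = v_{2}  so sig = (2; 1)
  {1,3}:  v_{1} + v_{3} = 2·v_{0}  so sig = (2; 2)
  {2,3}:  v_{2} + v_{3} = 2·v_{7}  so sig = (2; 2)

Signatures (|P|; sorted positive RHS coefficients), sorted:
{ (2; —) ×3,  (2; 1) ×5,  (2; 2) ×2 }


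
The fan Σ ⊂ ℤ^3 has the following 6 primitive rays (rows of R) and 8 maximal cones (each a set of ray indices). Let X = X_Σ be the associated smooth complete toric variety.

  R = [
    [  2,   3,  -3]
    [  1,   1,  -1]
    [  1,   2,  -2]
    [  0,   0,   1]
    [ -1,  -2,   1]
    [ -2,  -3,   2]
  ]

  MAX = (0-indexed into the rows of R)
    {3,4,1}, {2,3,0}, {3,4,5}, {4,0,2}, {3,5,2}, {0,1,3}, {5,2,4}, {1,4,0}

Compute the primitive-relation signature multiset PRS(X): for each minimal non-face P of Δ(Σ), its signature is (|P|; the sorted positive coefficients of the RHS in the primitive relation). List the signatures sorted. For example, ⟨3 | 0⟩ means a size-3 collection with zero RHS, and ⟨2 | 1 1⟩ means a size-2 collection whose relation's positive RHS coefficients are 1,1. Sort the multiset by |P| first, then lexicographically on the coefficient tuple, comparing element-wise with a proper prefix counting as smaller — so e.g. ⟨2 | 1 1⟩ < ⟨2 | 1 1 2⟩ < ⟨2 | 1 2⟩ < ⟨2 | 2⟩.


The 5 primitive collections of Σ (r=6, n=3):

  • {1,2}:  v_{1} + v_{2} = v_{0}  so sig = ⟨2 | 1⟩
  • {1,5}:  v_{1} + v_{5} = v_{4}  so sig = ⟨2 | 1⟩
  • {0,5}:  v_{0} + v_{5} = v_{2} + v_{4}  so sig = ⟨2 | 1 1⟩
  • {2,3,4}:  v_{2} + v_{3} + v_{4} = 0  so sig = ⟨3 | 0⟩
  • {0,3,4}:  v_{0} + v_{3} + v_{4} = v_{1}  so sig = ⟨3 | 1⟩

Signatures (|P|; sorted positive RHS coefficients), sorted:
    ⟨2 | 1⟩
    ⟨2 | 1⟩
    ⟨2 | 1 1⟩
    ⟨3 | 0⟩
    ⟨3 | 1⟩


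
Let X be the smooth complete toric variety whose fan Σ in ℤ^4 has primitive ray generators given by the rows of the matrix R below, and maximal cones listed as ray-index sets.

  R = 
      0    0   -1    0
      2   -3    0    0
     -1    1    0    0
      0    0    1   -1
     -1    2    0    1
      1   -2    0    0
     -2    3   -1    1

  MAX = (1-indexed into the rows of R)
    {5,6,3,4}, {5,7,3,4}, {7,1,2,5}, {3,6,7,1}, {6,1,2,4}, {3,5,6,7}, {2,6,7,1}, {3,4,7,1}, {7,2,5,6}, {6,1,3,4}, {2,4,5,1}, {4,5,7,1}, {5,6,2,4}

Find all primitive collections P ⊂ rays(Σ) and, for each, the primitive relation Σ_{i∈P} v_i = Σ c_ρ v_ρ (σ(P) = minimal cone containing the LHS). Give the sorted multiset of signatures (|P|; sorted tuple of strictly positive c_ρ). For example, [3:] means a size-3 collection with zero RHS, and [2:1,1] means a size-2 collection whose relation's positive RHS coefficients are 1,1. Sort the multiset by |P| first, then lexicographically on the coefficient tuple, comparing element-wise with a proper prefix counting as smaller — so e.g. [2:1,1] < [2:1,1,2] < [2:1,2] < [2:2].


Primitive collections (5):

  • {2,3}:  v_{2} + v_{3} = v_{6}  ⇒ sig = [2:1]
  • {2,4,7}:  v_{2} + v_{4} + v_{7} = 0  ⇒ sig = [3:]
  • {1,3,5}:  v_{1} + v_{3} + v_{5} = v_{7}  ⇒ sig = [3:1]
  • {4,6,7}:  v_{4} + v_{6} + v_{7} = v_{3}  ⇒ sig = [3:1]
  • {1,5,6}:  v_{1} + v_{5} + v_{6} = v_{2} + v_{7}  ⇒ sig = [3:1,1]

Hence PRS(X_Σ) =
    [2:1]
    [3:]
    [3:1]
    [3:1]
    [3:1,1]
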